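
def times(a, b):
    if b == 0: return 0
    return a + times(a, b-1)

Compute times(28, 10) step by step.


times(28, 10) = 28 + times(28, 9)
times(28, 9) = 28 + times(28, 8)
times(28, 8) = 28 + times(28, 7)
times(28, 7) = 28 + times(28, 6)
times(28, 6) = 28 + times(28, 5)
times(28, 5) = 28 + times(28, 4)
times(28, 4) = 28 + times(28, 3)
times(28, 3) = 28 + times(28, 2)
times(28, 2) = 28 + times(28, 1)
times(28, 1) = 28 + times(28, 0)
times(28, 0) = 0  (base case)
Total: 28 + 28 + 28 + 28 + 28 + 28 + 28 + 28 + 28 + 28 + 0 = 280

280


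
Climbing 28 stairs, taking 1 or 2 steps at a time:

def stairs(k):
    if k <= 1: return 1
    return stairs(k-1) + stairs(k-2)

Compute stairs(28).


Building up from base cases:
stairs(0) = 1
stairs(1) = 1
stairs(2) = stairs(1) + stairs(0) = 1 + 1 = 2
stairs(3) = stairs(2) + stairs(1) = 2 + 1 = 3
stairs(4) = stairs(3) + stairs(2) = 3 + 2 = 5
stairs(5) = stairs(4) + stairs(3) = 5 + 3 = 8
stairs(6) = stairs(5) + stairs(4) = 8 + 5 = 13
stairs(7) = stairs(6) + stairs(5) = 13 + 8 = 21
stairs(8) = stairs(7) + stairs(6) = 21 + 13 = 34
stairs(9) = stairs(8) + stairs(7) = 34 + 21 = 55
stairs(10) = stairs(9) + stairs(8) = 55 + 34 = 89
stairs(11) = stairs(10) + stairs(9) = 89 + 55 = 144
stairs(12) = stairs(11) + stairs(10) = 144 + 89 = 233
stairs(13) = stairs(12) + stairs(11) = 233 + 144 = 377
stairs(14) = stairs(13) + stairs(12) = 377 + 233 = 610
stairs(15) = stairs(14) + stairs(13) = 610 + 377 = 987
stairs(16) = stairs(15) + stairs(14) = 987 + 610 = 1597
stairs(17) = stairs(16) + stairs(15) = 1597 + 987 = 2584
stairs(18) = stairs(17) + stairs(16) = 2584 + 1597 = 4181
stairs(19) = stairs(18) + stairs(17) = 4181 + 2584 = 6765
stairs(20) = stairs(19) + stairs(18) = 6765 + 4181 = 10946
stairs(21) = stairs(20) + stairs(19) = 10946 + 6765 = 17711
stairs(22) = stairs(21) + stairs(20) = 17711 + 10946 = 28657
stairs(23) = stairs(22) + stairs(21) = 28657 + 17711 = 46368
stairs(24) = stairs(23) + stairs(22) = 46368 + 28657 = 75025
stairs(25) = stairs(24) + stairs(23) = 75025 + 46368 = 121393
stairs(26) = stairs(25) + stairs(24) = 121393 + 75025 = 196418
stairs(27) = stairs(26) + stairs(25) = 196418 + 121393 = 317811
stairs(28) = stairs(27) + stairs(26) = 317811 + 196418 = 514229

514229


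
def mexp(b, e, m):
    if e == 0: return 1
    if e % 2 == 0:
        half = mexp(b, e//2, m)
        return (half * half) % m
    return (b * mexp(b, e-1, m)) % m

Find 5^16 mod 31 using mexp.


mexp(5, 16, 31): e is even, compute mexp(5, 8, 31)
  mexp(5, 8, 31): e is even, compute mexp(5, 4, 31)
    mexp(5, 4, 31): e is even, compute mexp(5, 2, 31)
      mexp(5, 2, 31): e is even, compute mexp(5, 1, 31)
        mexp(5, 1, 31): e is odd, compute mexp(5, 0, 31)
          mexp(5, 0, 31) = 1
        (5 * 1) % 31 = 5
      half=5, (5*5) % 31 = 25
    half=25, (25*25) % 31 = 5
  half=5, (5*5) % 31 = 25
half=25, (25*25) % 31 = 5

5


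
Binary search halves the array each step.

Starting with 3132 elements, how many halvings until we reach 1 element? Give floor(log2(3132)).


3132 / 2 = 1566
1566 / 2 = 783
783 / 2 = 391
391 / 2 = 195
195 / 2 = 97
97 / 2 = 48
48 / 2 = 24
24 / 2 = 12
12 / 2 = 6
6 / 2 = 3
3 / 2 = 1
Reached 1 after 11 halvings

11


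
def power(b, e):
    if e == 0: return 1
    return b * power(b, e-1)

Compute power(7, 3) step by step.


power(7, 3)
= 7 * power(7, 2)
= 7 * 7 * power(7, 1)
= 7 * 7 * 7 * power(7, 0)
= 7 * 7 * 7 * 1
= 343

343


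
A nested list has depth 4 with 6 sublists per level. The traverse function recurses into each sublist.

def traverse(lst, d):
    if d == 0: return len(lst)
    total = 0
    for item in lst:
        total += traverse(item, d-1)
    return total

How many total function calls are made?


At depth 0 (root): 1 call
At depth 1: each of 1 parents calls traverse on 6 children = 6 calls
At depth 2: each of 6 parents calls traverse on 6 children = 36 calls
At depth 3: each of 36 parents calls traverse on 6 children = 216 calls
At depth 4: each of 216 parents calls traverse on 6 children = 1296 calls
Total: 1 + 6 + 36 + 216 + 1296 = 1555

1555


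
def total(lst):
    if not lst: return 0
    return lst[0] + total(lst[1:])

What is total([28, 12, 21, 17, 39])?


total([28, 12, 21, 17, 39]) = 28 + total([12, 21, 17, 39])
total([12, 21, 17, 39]) = 12 + total([21, 17, 39])
total([21, 17, 39]) = 21 + total([17, 39])
total([17, 39]) = 17 + total([39])
total([39]) = 39 + total([])
total([]) = 0  (base case)
Total: 28 + 12 + 21 + 17 + 39 + 0 = 117

117


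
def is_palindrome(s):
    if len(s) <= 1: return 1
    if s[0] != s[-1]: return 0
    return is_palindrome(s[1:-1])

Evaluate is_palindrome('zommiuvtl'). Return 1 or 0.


is_palindrome('zommiuvtl'): s[0]='z' != s[-1]='l' -> return 0
Result: 0 (not a palindrome)

0


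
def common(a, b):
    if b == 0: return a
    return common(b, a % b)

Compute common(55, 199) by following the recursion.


common(55, 199) = common(199, 55)
common(199, 55) = common(55, 34)
common(55, 34) = common(34, 21)
common(34, 21) = common(21, 13)
common(21, 13) = common(13, 8)
common(13, 8) = common(8, 5)
common(8, 5) = common(5, 3)
common(5, 3) = common(3, 2)
common(3, 2) = common(2, 1)
common(2, 1) = common(1, 0)
common(1, 0) = 1  (base case)

1


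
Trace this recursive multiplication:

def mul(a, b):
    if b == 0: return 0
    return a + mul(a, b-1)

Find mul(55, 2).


mul(55, 2) = 55 + mul(55, 1)
mul(55, 1) = 55 + mul(55, 0)
mul(55, 0) = 0  (base case)
Total: 55 + 55 + 0 = 110

110


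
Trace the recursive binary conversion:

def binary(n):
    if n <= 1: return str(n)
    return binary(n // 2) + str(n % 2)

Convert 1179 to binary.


binary(1179) = binary(589) + '1'
binary(589) = binary(294) + '1'
binary(294) = binary(147) + '0'
binary(147) = binary(73) + '1'
binary(73) = binary(36) + '1'
binary(36) = binary(18) + '0'
binary(18) = binary(9) + '0'
binary(9) = binary(4) + '1'
binary(4) = binary(2) + '0'
binary(2) = binary(1) + '0'
binary(1) = '1'  (base case)
Concatenating: '1' + '0' + '0' + '1' + '0' + '0' + '1' + '1' + '0' + '1' + '1' = '10010011011'

10010011011


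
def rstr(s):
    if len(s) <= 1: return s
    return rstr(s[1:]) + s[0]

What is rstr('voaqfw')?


rstr('voaqfw') = rstr('oaqfw') + 'v'
rstr('oaqfw') = rstr('aqfw') + 'o'
rstr('aqfw') = rstr('qfw') + 'a'
rstr('qfw') = rstr('fw') + 'q'
rstr('fw') = rstr('w') + 'f'
rstr('w') = 'w'  (base case)
Concatenating: 'w' + 'f' + 'q' + 'a' + 'o' + 'v' = 'wfqaov'

wfqaov


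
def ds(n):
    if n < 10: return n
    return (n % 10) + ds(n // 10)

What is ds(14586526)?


ds(14586526) = 6 + ds(1458652)
ds(1458652) = 2 + ds(145865)
ds(145865) = 5 + ds(14586)
ds(14586) = 6 + ds(1458)
ds(1458) = 8 + ds(145)
ds(145) = 5 + ds(14)
ds(14) = 4 + ds(1)
ds(1) = 1  (base case)
Total: 6 + 2 + 5 + 6 + 8 + 5 + 4 + 1 = 37

37


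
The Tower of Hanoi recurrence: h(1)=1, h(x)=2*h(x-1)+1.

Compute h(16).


h(16) = 2 * h(15) + 1
h(15) = 2 * h(14) + 1
h(14) = 2 * h(13) + 1
h(13) = 2 * h(12) + 1
h(12) = 2 * h(11) + 1
h(11) = 2 * h(10) + 1
h(10) = 2 * h(9) + 1
h(9) = 2 * h(8) + 1
h(8) = 2 * h(7) + 1
h(7) = 2 * h(6) + 1
h(6) = 2 * h(5) + 1
h(5) = 2 * h(4) + 1
h(4) = 2 * h(3) + 1
h(3) = 2 * h(2) + 1
h(2) = 2 * h(1) + 1
h(1) = 1  (base case)
h(2) = 2 * 1 + 1 = 3
h(3) = 2 * 3 + 1 = 7
h(4) = 2 * 7 + 1 = 15
h(5) = 2 * 15 + 1 = 31
h(6) = 2 * 31 + 1 = 63
h(7) = 2 * 63 + 1 = 127
h(8) = 2 * 127 + 1 = 255
h(9) = 2 * 255 + 1 = 511
h(10) = 2 * 511 + 1 = 1023
h(11) = 2 * 1023 + 1 = 2047
h(12) = 2 * 2047 + 1 = 4095
h(13) = 2 * 4095 + 1 = 8191
h(14) = 2 * 8191 + 1 = 16383
h(15) = 2 * 16383 + 1 = 32767
h(16) = 2 * 32767 + 1 = 65535

65535


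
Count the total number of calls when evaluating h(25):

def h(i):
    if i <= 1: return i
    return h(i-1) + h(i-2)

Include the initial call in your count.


Let C(n) = total calls for h(n)
C(0) = 1, C(1) = 1
C(2) = 1 + C(1) + C(0) = 1 + 1 + 1 = 3
C(3) = 1 + C(2) + C(1) = 1 + 3 + 1 = 5
C(4) = 1 + C(3) + C(2) = 1 + 5 + 3 = 9
C(5) = 1 + C(4) + C(3) = 1 + 9 + 5 = 15
C(6) = 1 + C(5) + C(4) = 1 + 15 + 9 = 25
C(7) = 1 + C(6) + C(5) = 1 + 25 + 15 = 41
C(8) = 1 + C(7) + C(6) = 1 + 41 + 25 = 67
C(9) = 1 + C(8) + C(7) = 1 + 67 + 41 = 109
C(10) = 1 + C(9) + C(8) = 1 + 109 + 67 = 177
C(11) = 1 + C(10) + C(9) = 1 + 177 + 109 = 287
C(12) = 1 + C(11) + C(10) = 1 + 287 + 177 = 465
C(13) = 1 + C(12) + C(11) = 1 + 465 + 287 = 753
C(14) = 1 + C(13) + C(12) = 1 + 753 + 465 = 1219
C(15) = 1 + C(14) + C(13) = 1 + 1219 + 753 = 1973
C(16) = 1 + C(15) + C(14) = 1 + 1973 + 1219 = 3193
C(17) = 1 + C(16) + C(15) = 1 + 3193 + 1973 = 5167
C(18) = 1 + C(17) + C(16) = 1 + 5167 + 3193 = 8361
C(19) = 1 + C(18) + C(17) = 1 + 8361 + 5167 = 13529
C(20) = 1 + C(19) + C(18) = 1 + 13529 + 8361 = 21891
C(21) = 1 + C(20) + C(19) = 1 + 21891 + 13529 = 35421
C(22) = 1 + C(21) + C(20) = 1 + 35421 + 21891 = 57313
C(23) = 1 + C(22) + C(21) = 1 + 57313 + 35421 = 92735
C(24) = 1 + C(23) + C(22) = 1 + 92735 + 57313 = 150049
C(25) = 1 + C(24) + C(23) = 1 + 150049 + 92735 = 242785

242785


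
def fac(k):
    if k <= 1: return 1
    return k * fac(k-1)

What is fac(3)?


fac(3)
= 3 * fac(2)
= 3 * 2 * fac(1)
= 3 * 2 * 1
= 6

6


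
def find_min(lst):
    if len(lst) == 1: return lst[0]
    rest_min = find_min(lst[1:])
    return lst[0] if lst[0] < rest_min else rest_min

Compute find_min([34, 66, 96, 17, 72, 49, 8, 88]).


find_min([34, 66, 96, 17, 72, 49, 8, 88]): compare 34 with find_min([66, 96, 17, 72, 49, 8, 88])
find_min([66, 96, 17, 72, 49, 8, 88]): compare 66 with find_min([96, 17, 72, 49, 8, 88])
find_min([96, 17, 72, 49, 8, 88]): compare 96 with find_min([17, 72, 49, 8, 88])
find_min([17, 72, 49, 8, 88]): compare 17 with find_min([72, 49, 8, 88])
find_min([72, 49, 8, 88]): compare 72 with find_min([49, 8, 88])
find_min([49, 8, 88]): compare 49 with find_min([8, 88])
find_min([8, 88]): compare 8 with find_min([88])
find_min([88]) = 88  (base case)
Compare 8 with 88 -> 8
Compare 49 with 8 -> 8
Compare 72 with 8 -> 8
Compare 17 with 8 -> 8
Compare 96 with 8 -> 8
Compare 66 with 8 -> 8
Compare 34 with 8 -> 8

8


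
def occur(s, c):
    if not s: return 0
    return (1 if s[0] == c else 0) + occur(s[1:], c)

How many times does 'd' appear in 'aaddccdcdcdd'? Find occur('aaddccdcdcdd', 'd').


s[0]='a' != 'd' -> 0
s[0]='a' != 'd' -> 0
s[0]='d' == 'd' -> 1
s[0]='d' == 'd' -> 1
s[0]='c' != 'd' -> 0
s[0]='c' != 'd' -> 0
s[0]='d' == 'd' -> 1
s[0]='c' != 'd' -> 0
s[0]='d' == 'd' -> 1
s[0]='c' != 'd' -> 0
s[0]='d' == 'd' -> 1
s[0]='d' == 'd' -> 1
Sum: 0 + 0 + 1 + 1 + 0 + 0 + 1 + 0 + 1 + 0 + 1 + 1 = 6

6


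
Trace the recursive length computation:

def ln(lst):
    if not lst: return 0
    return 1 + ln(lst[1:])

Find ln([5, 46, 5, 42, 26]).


ln([5, 46, 5, 42, 26]) = 1 + ln([46, 5, 42, 26])
ln([46, 5, 42, 26]) = 1 + ln([5, 42, 26])
ln([5, 42, 26]) = 1 + ln([42, 26])
ln([42, 26]) = 1 + ln([26])
ln([26]) = 1 + ln([])
ln([]) = 0  (base case)
Unwinding: 1 + 1 + 1 + 1 + 1 + 0 = 5

5


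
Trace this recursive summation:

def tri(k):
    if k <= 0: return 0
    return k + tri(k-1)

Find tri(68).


tri(68)
= 68 + 67 + 66 + 65 + 64 + 63 + 62 + 61 + 60 + 59 + 58 + 57 + 56 + 55 + 54 + 53 + 52 + 51 + 50 + 49 + 48 + 47 + 46 + 45 + 44 + 43 + 42 + 41 + 40 + 39 + 38 + 37 + 36 + 35 + 34 + 33 + 32 + 31 + 30 + 29 + 28 + 27 + 26 + 25 + 24 + 23 + 22 + 21 + 20 + 19 + 18 + 17 + 16 + 15 + 14 + 13 + 12 + 11 + 10 + 9 + 8 + 7 + 6 + 5 + 4 + 3 + 2 + 1 + tri(0)
= 68 + 67 + 66 + 65 + 64 + 63 + 62 + 61 + 60 + 59 + 58 + 57 + 56 + 55 + 54 + 53 + 52 + 51 + 50 + 49 + 48 + 47 + 46 + 45 + 44 + 43 + 42 + 41 + 40 + 39 + 38 + 37 + 36 + 35 + 34 + 33 + 32 + 31 + 30 + 29 + 28 + 27 + 26 + 25 + 24 + 23 + 22 + 21 + 20 + 19 + 18 + 17 + 16 + 15 + 14 + 13 + 12 + 11 + 10 + 9 + 8 + 7 + 6 + 5 + 4 + 3 + 2 + 1 + 0
= 2346

2346


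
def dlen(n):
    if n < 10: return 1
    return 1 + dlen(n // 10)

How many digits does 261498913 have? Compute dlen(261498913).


dlen(261498913) = 1 + dlen(26149891)
dlen(26149891) = 1 + dlen(2614989)
dlen(2614989) = 1 + dlen(261498)
dlen(261498) = 1 + dlen(26149)
dlen(26149) = 1 + dlen(2614)
dlen(2614) = 1 + dlen(261)
dlen(261) = 1 + dlen(26)
dlen(26) = 1 + dlen(2)
dlen(2) = 1  (base case: 2 < 10)
Unwinding: 1 + 1 + 1 + 1 + 1 + 1 + 1 + 1 + 1 = 9

9


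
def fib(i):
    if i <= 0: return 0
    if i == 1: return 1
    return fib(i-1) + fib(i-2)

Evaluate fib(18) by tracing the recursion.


Computing fib(18) bottom-up:
fib(0) = 0
fib(1) = 1
fib(2) = fib(1) + fib(0) = 1 + 0 = 1
fib(3) = fib(2) + fib(1) = 1 + 1 = 2
fib(4) = fib(3) + fib(2) = 2 + 1 = 3
fib(5) = fib(4) + fib(3) = 3 + 2 = 5
fib(6) = fib(5) + fib(4) = 5 + 3 = 8
fib(7) = fib(6) + fib(5) = 8 + 5 = 13
fib(8) = fib(7) + fib(6) = 13 + 8 = 21
fib(9) = fib(8) + fib(7) = 21 + 13 = 34
fib(10) = fib(9) + fib(8) = 34 + 21 = 55
fib(11) = fib(10) + fib(9) = 55 + 34 = 89
fib(12) = fib(11) + fib(10) = 89 + 55 = 144
fib(13) = fib(12) + fib(11) = 144 + 89 = 233
fib(14) = fib(13) + fib(12) = 233 + 144 = 377
fib(15) = fib(14) + fib(13) = 377 + 233 = 610
fib(16) = fib(15) + fib(14) = 610 + 377 = 987
fib(17) = fib(16) + fib(15) = 987 + 610 = 1597
fib(18) = fib(17) + fib(16) = 1597 + 987 = 2584

2584


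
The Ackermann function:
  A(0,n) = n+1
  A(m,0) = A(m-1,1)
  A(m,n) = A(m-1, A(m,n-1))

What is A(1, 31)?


A(1, 31) = A(0, A(1, 30))
  A(1, 30) = A(0, A(1, 29))
    A(1, 29) = A(0, A(1, 28))
      A(1, 28) = A(0, A(1, 27))
        A(1, 27) = A(0, A(1, 26))
          A(1, 26) = A(0, A(1, 25))
          A(1, 25) = A(0, A(1, 24))
          A(1, 24) = A(0, A(1, 23))
          A(1, 23) = A(0, A(1, 22))
          A(1, 22) = A(0, A(1, 21))
          A(1, 21) = A(0, A(1, 20))
          A(1, 20) = A(0, A(1, 19))
          A(1, 19) = A(0, A(1, 18))
          A(1, 18) = A(0, A(1, 17))
          A(1, 17) = A(0, A(1, 16))
          A(1, 16) = A(0, A(1, 15))
          A(1, 15) = A(0, A(1, 14))
          A(1, 14) = A(0, A(1, 13))
          A(1, 13) = A(0, A(1, 12))
          A(1, 12) = A(0, A(1, 11))
          A(1, 11) = A(0, A(1, 10))
          A(1, 10) = A(0, A(1, 9))
          A(1, 9) = A(0, A(1, 8))
          A(1, 8) = A(0, A(1, 7))
          A(1, 7) = A(0, A(1, 6))
... (trace truncated)
Result: A(1, 31) = 33

33


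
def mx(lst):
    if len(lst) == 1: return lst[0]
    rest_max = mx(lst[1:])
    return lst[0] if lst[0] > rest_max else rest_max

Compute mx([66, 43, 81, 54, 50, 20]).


mx([66, 43, 81, 54, 50, 20]): compare 66 with mx([43, 81, 54, 50, 20])
mx([43, 81, 54, 50, 20]): compare 43 with mx([81, 54, 50, 20])
mx([81, 54, 50, 20]): compare 81 with mx([54, 50, 20])
mx([54, 50, 20]): compare 54 with mx([50, 20])
mx([50, 20]): compare 50 with mx([20])
mx([20]) = 20  (base case)
Compare 50 with 20 -> 50
Compare 54 with 50 -> 54
Compare 81 with 54 -> 81
Compare 43 with 81 -> 81
Compare 66 with 81 -> 81

81


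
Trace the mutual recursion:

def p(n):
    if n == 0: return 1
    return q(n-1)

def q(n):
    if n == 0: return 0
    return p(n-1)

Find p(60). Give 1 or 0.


p(60) = q(59)
q(59) = p(58)
p(58) = q(57)
q(57) = p(56)
p(56) = q(55)
q(55) = p(54)
p(54) = q(53)
q(53) = p(52)
p(52) = q(51)
q(51) = p(50)
p(50) = q(49)
q(49) = p(48)
p(48) = q(47)
q(47) = p(46)
p(46) = q(45)
q(45) = p(44)
p(44) = q(43)
q(43) = p(42)
p(42) = q(41)
q(41) = p(40)
p(40) = q(39)
q(39) = p(38)
p(38) = q(37)
q(37) = p(36)
p(36) = q(35)
q(35) = p(34)
p(34) = q(33)
q(33) = p(32)
p(32) = q(31)
q(31) = p(30)
p(30) = q(29)
q(29) = p(28)
p(28) = q(27)
q(27) = p(26)
p(26) = q(25)
q(25) = p(24)
p(24) = q(23)
q(23) = p(22)
p(22) = q(21)
q(21) = p(20)
p(20) = q(19)
q(19) = p(18)
p(18) = q(17)
q(17) = p(16)
p(16) = q(15)
q(15) = p(14)
p(14) = q(13)
q(13) = p(12)
p(12) = q(11)
q(11) = p(10)
p(10) = q(9)
q(9) = p(8)
p(8) = q(7)
q(7) = p(6)
p(6) = q(5)
q(5) = p(4)
p(4) = q(3)
q(3) = p(2)
p(2) = q(1)
q(1) = p(0)
p(0) = 1  (base case)
Result: 1

1


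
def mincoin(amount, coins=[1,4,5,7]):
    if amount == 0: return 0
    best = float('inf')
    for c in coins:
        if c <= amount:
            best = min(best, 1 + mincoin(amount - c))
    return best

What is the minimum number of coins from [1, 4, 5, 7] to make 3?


Building up with DP:
mincoin(0) = 0
mincoin(1) = min(1+mincoin(0)=1+0=1) = 1
mincoin(2) = min(1+mincoin(1)=1+1=2) = 2
mincoin(3) = min(1+mincoin(2)=1+2=3) = 3

3


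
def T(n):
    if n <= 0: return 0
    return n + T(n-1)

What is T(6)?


T(6)
= 6 + 5 + 4 + 3 + 2 + 1 + T(0)
= 6 + 5 + 4 + 3 + 2 + 1 + 0
= 21

21


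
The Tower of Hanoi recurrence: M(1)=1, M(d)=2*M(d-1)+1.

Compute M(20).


M(20) = 2 * M(19) + 1
M(19) = 2 * M(18) + 1
M(18) = 2 * M(17) + 1
M(17) = 2 * M(16) + 1
M(16) = 2 * M(15) + 1
M(15) = 2 * M(14) + 1
M(14) = 2 * M(13) + 1
M(13) = 2 * M(12) + 1
M(12) = 2 * M(11) + 1
M(11) = 2 * M(10) + 1
M(10) = 2 * M(9) + 1
M(9) = 2 * M(8) + 1
M(8) = 2 * M(7) + 1
M(7) = 2 * M(6) + 1
M(6) = 2 * M(5) + 1
M(5) = 2 * M(4) + 1
M(4) = 2 * M(3) + 1
M(3) = 2 * M(2) + 1
M(2) = 2 * M(1) + 1
M(1) = 1  (base case)
M(2) = 2 * 1 + 1 = 3
M(3) = 2 * 3 + 1 = 7
M(4) = 2 * 7 + 1 = 15
M(5) = 2 * 15 + 1 = 31
M(6) = 2 * 31 + 1 = 63
M(7) = 2 * 63 + 1 = 127
M(8) = 2 * 127 + 1 = 255
M(9) = 2 * 255 + 1 = 511
M(10) = 2 * 511 + 1 = 1023
M(11) = 2 * 1023 + 1 = 2047
M(12) = 2 * 2047 + 1 = 4095
M(13) = 2 * 4095 + 1 = 8191
M(14) = 2 * 8191 + 1 = 16383
M(15) = 2 * 16383 + 1 = 32767
M(16) = 2 * 32767 + 1 = 65535
M(17) = 2 * 65535 + 1 = 131071
M(18) = 2 * 131071 + 1 = 262143
M(19) = 2 * 262143 + 1 = 524287
M(20) = 2 * 524287 + 1 = 1048575

1048575


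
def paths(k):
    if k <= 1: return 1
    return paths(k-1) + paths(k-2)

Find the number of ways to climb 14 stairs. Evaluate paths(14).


Building up from base cases:
paths(0) = 1
paths(1) = 1
paths(2) = paths(1) + paths(0) = 1 + 1 = 2
paths(3) = paths(2) + paths(1) = 2 + 1 = 3
paths(4) = paths(3) + paths(2) = 3 + 2 = 5
paths(5) = paths(4) + paths(3) = 5 + 3 = 8
paths(6) = paths(5) + paths(4) = 8 + 5 = 13
paths(7) = paths(6) + paths(5) = 13 + 8 = 21
paths(8) = paths(7) + paths(6) = 21 + 13 = 34
paths(9) = paths(8) + paths(7) = 34 + 21 = 55
paths(10) = paths(9) + paths(8) = 55 + 34 = 89
paths(11) = paths(10) + paths(9) = 89 + 55 = 144
paths(12) = paths(11) + paths(10) = 144 + 89 = 233
paths(13) = paths(12) + paths(11) = 233 + 144 = 377
paths(14) = paths(13) + paths(12) = 377 + 233 = 610

610


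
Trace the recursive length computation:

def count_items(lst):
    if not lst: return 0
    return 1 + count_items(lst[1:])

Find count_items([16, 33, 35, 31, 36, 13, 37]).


count_items([16, 33, 35, 31, 36, 13, 37]) = 1 + count_items([33, 35, 31, 36, 13, 37])
count_items([33, 35, 31, 36, 13, 37]) = 1 + count_items([35, 31, 36, 13, 37])
count_items([35, 31, 36, 13, 37]) = 1 + count_items([31, 36, 13, 37])
count_items([31, 36, 13, 37]) = 1 + count_items([36, 13, 37])
count_items([36, 13, 37]) = 1 + count_items([13, 37])
count_items([13, 37]) = 1 + count_items([37])
count_items([37]) = 1 + count_items([])
count_items([]) = 0  (base case)
Unwinding: 1 + 1 + 1 + 1 + 1 + 1 + 1 + 0 = 7

7


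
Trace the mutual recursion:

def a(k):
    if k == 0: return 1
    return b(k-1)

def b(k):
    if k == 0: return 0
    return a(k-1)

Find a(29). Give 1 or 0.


a(29) = b(28)
b(28) = a(27)
a(27) = b(26)
b(26) = a(25)
a(25) = b(24)
b(24) = a(23)
a(23) = b(22)
b(22) = a(21)
a(21) = b(20)
b(20) = a(19)
a(19) = b(18)
b(18) = a(17)
a(17) = b(16)
b(16) = a(15)
a(15) = b(14)
b(14) = a(13)
a(13) = b(12)
b(12) = a(11)
a(11) = b(10)
b(10) = a(9)
a(9) = b(8)
b(8) = a(7)
a(7) = b(6)
b(6) = a(5)
a(5) = b(4)
b(4) = a(3)
a(3) = b(2)
b(2) = a(1)
a(1) = b(0)
b(0) = 0  (base case)
Result: 0

0


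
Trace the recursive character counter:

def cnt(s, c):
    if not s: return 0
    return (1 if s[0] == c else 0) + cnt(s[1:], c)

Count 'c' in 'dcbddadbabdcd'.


s[0]='d' != 'c' -> 0
s[0]='c' == 'c' -> 1
s[0]='b' != 'c' -> 0
s[0]='d' != 'c' -> 0
s[0]='d' != 'c' -> 0
s[0]='a' != 'c' -> 0
s[0]='d' != 'c' -> 0
s[0]='b' != 'c' -> 0
s[0]='a' != 'c' -> 0
s[0]='b' != 'c' -> 0
s[0]='d' != 'c' -> 0
s[0]='c' == 'c' -> 1
s[0]='d' != 'c' -> 0
Sum: 0 + 1 + 0 + 0 + 0 + 0 + 0 + 0 + 0 + 0 + 0 + 1 + 0 = 2

2


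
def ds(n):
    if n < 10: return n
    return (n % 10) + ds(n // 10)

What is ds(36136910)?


ds(36136910) = 0 + ds(3613691)
ds(3613691) = 1 + ds(361369)
ds(361369) = 9 + ds(36136)
ds(36136) = 6 + ds(3613)
ds(3613) = 3 + ds(361)
ds(361) = 1 + ds(36)
ds(36) = 6 + ds(3)
ds(3) = 3  (base case)
Total: 0 + 1 + 9 + 6 + 3 + 1 + 6 + 3 = 29

29


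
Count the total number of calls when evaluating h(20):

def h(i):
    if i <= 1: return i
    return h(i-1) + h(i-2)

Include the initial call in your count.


Let C(n) = total calls for h(n)
C(0) = 1, C(1) = 1
C(2) = 1 + C(1) + C(0) = 1 + 1 + 1 = 3
C(3) = 1 + C(2) + C(1) = 1 + 3 + 1 = 5
C(4) = 1 + C(3) + C(2) = 1 + 5 + 3 = 9
C(5) = 1 + C(4) + C(3) = 1 + 9 + 5 = 15
C(6) = 1 + C(5) + C(4) = 1 + 15 + 9 = 25
C(7) = 1 + C(6) + C(5) = 1 + 25 + 15 = 41
C(8) = 1 + C(7) + C(6) = 1 + 41 + 25 = 67
C(9) = 1 + C(8) + C(7) = 1 + 67 + 41 = 109
C(10) = 1 + C(9) + C(8) = 1 + 109 + 67 = 177
C(11) = 1 + C(10) + C(9) = 1 + 177 + 109 = 287
C(12) = 1 + C(11) + C(10) = 1 + 287 + 177 = 465
C(13) = 1 + C(12) + C(11) = 1 + 465 + 287 = 753
C(14) = 1 + C(13) + C(12) = 1 + 753 + 465 = 1219
C(15) = 1 + C(14) + C(13) = 1 + 1219 + 753 = 1973
C(16) = 1 + C(15) + C(14) = 1 + 1973 + 1219 = 3193
C(17) = 1 + C(16) + C(15) = 1 + 3193 + 1973 = 5167
C(18) = 1 + C(17) + C(16) = 1 + 5167 + 3193 = 8361
C(19) = 1 + C(18) + C(17) = 1 + 8361 + 5167 = 13529
C(20) = 1 + C(19) + C(18) = 1 + 13529 + 8361 = 21891

21891


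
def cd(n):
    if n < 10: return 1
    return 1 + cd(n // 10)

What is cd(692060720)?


cd(692060720) = 1 + cd(69206072)
cd(69206072) = 1 + cd(6920607)
cd(6920607) = 1 + cd(692060)
cd(692060) = 1 + cd(69206)
cd(69206) = 1 + cd(6920)
cd(6920) = 1 + cd(692)
cd(692) = 1 + cd(69)
cd(69) = 1 + cd(6)
cd(6) = 1  (base case: 6 < 10)
Unwinding: 1 + 1 + 1 + 1 + 1 + 1 + 1 + 1 + 1 = 9

9


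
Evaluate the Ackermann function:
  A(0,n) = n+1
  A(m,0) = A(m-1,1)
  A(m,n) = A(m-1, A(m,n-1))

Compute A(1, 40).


A(1, 40) = A(0, A(1, 39))
  A(1, 39) = A(0, A(1, 38))
    A(1, 38) = A(0, A(1, 37))
      A(1, 37) = A(0, A(1, 36))
        A(1, 36) = A(0, A(1, 35))
          A(1, 35) = A(0, A(1, 34))
          A(1, 34) = A(0, A(1, 33))
          A(1, 33) = A(0, A(1, 32))
          A(1, 32) = A(0, A(1, 31))
          A(1, 31) = A(0, A(1, 30))
          A(1, 30) = A(0, A(1, 29))
          A(1, 29) = A(0, A(1, 28))
          A(1, 28) = A(0, A(1, 27))
          A(1, 27) = A(0, A(1, 26))
          A(1, 26) = A(0, A(1, 25))
          A(1, 25) = A(0, A(1, 24))
          A(1, 24) = A(0, A(1, 23))
          A(1, 23) = A(0, A(1, 22))
          A(1, 22) = A(0, A(1, 21))
          A(1, 21) = A(0, A(1, 20))
          A(1, 20) = A(0, A(1, 19))
          A(1, 19) = A(0, A(1, 18))
          A(1, 18) = A(0, A(1, 17))
          A(1, 17) = A(0, A(1, 16))
          A(1, 16) = A(0, A(1, 15))
... (trace truncated)
Result: A(1, 40) = 42

42


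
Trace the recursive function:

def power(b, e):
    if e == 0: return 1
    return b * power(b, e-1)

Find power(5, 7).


power(5, 7)
= 5 * power(5, 6)
= 5 * 5 * power(5, 5)
= 5 * 5 * 5 * power(5, 4)
= 5 * 5 * 5 * 5 * power(5, 3)
= 5 * 5 * 5 * 5 * 5 * power(5, 2)
= 5 * 5 * 5 * 5 * 5 * 5 * power(5, 1)
= 5 * 5 * 5 * 5 * 5 * 5 * 5 * power(5, 0)
= 5 * 5 * 5 * 5 * 5 * 5 * 5 * 1
= 78125

78125


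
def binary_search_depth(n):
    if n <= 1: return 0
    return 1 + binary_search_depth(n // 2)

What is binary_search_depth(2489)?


2489 / 2 = 1244
1244 / 2 = 622
622 / 2 = 311
311 / 2 = 155
155 / 2 = 77
77 / 2 = 38
38 / 2 = 19
19 / 2 = 9
9 / 2 = 4
4 / 2 = 2
2 / 2 = 1
Reached 1 after 11 halvings

11


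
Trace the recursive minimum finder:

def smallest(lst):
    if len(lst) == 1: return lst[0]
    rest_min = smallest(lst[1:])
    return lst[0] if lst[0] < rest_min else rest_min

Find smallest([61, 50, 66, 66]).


smallest([61, 50, 66, 66]): compare 61 with smallest([50, 66, 66])
smallest([50, 66, 66]): compare 50 with smallest([66, 66])
smallest([66, 66]): compare 66 with smallest([66])
smallest([66]) = 66  (base case)
Compare 66 with 66 -> 66
Compare 50 with 66 -> 50
Compare 61 with 50 -> 50

50


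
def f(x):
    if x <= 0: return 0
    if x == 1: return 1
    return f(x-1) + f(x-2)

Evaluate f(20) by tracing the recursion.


Computing f(20) bottom-up:
f(0) = 0
f(1) = 1
f(2) = f(1) + f(0) = 1 + 0 = 1
f(3) = f(2) + f(1) = 1 + 1 = 2
f(4) = f(3) + f(2) = 2 + 1 = 3
f(5) = f(4) + f(3) = 3 + 2 = 5
f(6) = f(5) + f(4) = 5 + 3 = 8
f(7) = f(6) + f(5) = 8 + 5 = 13
f(8) = f(7) + f(6) = 13 + 8 = 21
f(9) = f(8) + f(7) = 21 + 13 = 34
f(10) = f(9) + f(8) = 34 + 21 = 55
f(11) = f(10) + f(9) = 55 + 34 = 89
f(12) = f(11) + f(10) = 89 + 55 = 144
f(13) = f(12) + f(11) = 144 + 89 = 233
f(14) = f(13) + f(12) = 233 + 144 = 377
f(15) = f(14) + f(13) = 377 + 233 = 610
f(16) = f(15) + f(14) = 610 + 377 = 987
f(17) = f(16) + f(15) = 987 + 610 = 1597
f(18) = f(17) + f(16) = 1597 + 987 = 2584
f(19) = f(18) + f(17) = 2584 + 1597 = 4181
f(20) = f(19) + f(18) = 4181 + 2584 = 6765

6765


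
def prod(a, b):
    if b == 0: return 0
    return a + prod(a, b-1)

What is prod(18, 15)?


prod(18, 15) = 18 + prod(18, 14)
prod(18, 14) = 18 + prod(18, 13)
prod(18, 13) = 18 + prod(18, 12)
prod(18, 12) = 18 + prod(18, 11)
prod(18, 11) = 18 + prod(18, 10)
prod(18, 10) = 18 + prod(18, 9)
prod(18, 9) = 18 + prod(18, 8)
prod(18, 8) = 18 + prod(18, 7)
prod(18, 7) = 18 + prod(18, 6)
prod(18, 6) = 18 + prod(18, 5)
prod(18, 5) = 18 + prod(18, 4)
prod(18, 4) = 18 + prod(18, 3)
prod(18, 3) = 18 + prod(18, 2)
prod(18, 2) = 18 + prod(18, 1)
prod(18, 1) = 18 + prod(18, 0)
prod(18, 0) = 0  (base case)
Total: 18 + 18 + 18 + 18 + 18 + 18 + 18 + 18 + 18 + 18 + 18 + 18 + 18 + 18 + 18 + 0 = 270

270


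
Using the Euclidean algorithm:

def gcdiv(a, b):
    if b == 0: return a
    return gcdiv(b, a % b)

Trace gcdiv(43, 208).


gcdiv(43, 208) = gcdiv(208, 43)
gcdiv(208, 43) = gcdiv(43, 36)
gcdiv(43, 36) = gcdiv(36, 7)
gcdiv(36, 7) = gcdiv(7, 1)
gcdiv(7, 1) = gcdiv(1, 0)
gcdiv(1, 0) = 1  (base case)

1


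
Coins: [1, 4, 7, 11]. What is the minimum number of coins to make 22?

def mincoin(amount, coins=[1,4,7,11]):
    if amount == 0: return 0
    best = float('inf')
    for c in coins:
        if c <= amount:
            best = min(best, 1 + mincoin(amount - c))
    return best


Building up with DP:
mincoin(0) = 0
mincoin(1) = min(1+mincoin(0)=1+0=1) = 1
mincoin(2) = min(1+mincoin(1)=1+1=2) = 2
mincoin(3) = min(1+mincoin(2)=1+2=3) = 3
mincoin(4) = min(1+mincoin(3)=1+3=4, 1+mincoin(0)=1+0=1) = 1
mincoin(5) = min(1+mincoin(4)=1+1=2, 1+mincoin(1)=1+1=2) = 2
mincoin(6) = min(1+mincoin(5)=1+2=3, 1+mincoin(2)=1+2=3) = 3
mincoin(7) = min(1+mincoin(6)=1+3=4, 1+mincoin(3)=1+3=4, 1+mincoin(0)=1+0=1) = 1
mincoin(8) = min(1+mincoin(7)=1+1=2, 1+mincoin(4)=1+1=2, 1+mincoin(1)=1+1=2) = 2
mincoin(9) = min(1+mincoin(8)=1+2=3, 1+mincoin(5)=1+2=3, 1+mincoin(2)=1+2=3) = 3
mincoin(10) = min(1+mincoin(9)=1+3=4, 1+mincoin(6)=1+3=4, 1+mincoin(3)=1+3=4) = 4
mincoin(11) = min(1+mincoin(10)=1+4=5, 1+mincoin(7)=1+1=2, 1+mincoin(4)=1+1=2, 1+mincoin(0)=1+0=1) = 1
mincoin(12) = min(1+mincoin(11)=1+1=2, 1+mincoin(8)=1+2=3, 1+mincoin(5)=1+2=3, 1+mincoin(1)=1+1=2) = 2
mincoin(13) = min(1+mincoin(12)=1+2=3, 1+mincoin(9)=1+3=4, 1+mincoin(6)=1+3=4, 1+mincoin(2)=1+2=3) = 3
mincoin(14) = min(1+mincoin(13)=1+3=4, 1+mincoin(10)=1+4=5, 1+mincoin(7)=1+1=2, 1+mincoin(3)=1+3=4) = 2
mincoin(15) = min(1+mincoin(14)=1+2=3, 1+mincoin(11)=1+1=2, 1+mincoin(8)=1+2=3, 1+mincoin(4)=1+1=2) = 2
mincoin(16) = min(1+mincoin(15)=1+2=3, 1+mincoin(12)=1+2=3, 1+mincoin(9)=1+3=4, 1+mincoin(5)=1+2=3) = 3
mincoin(17) = min(1+mincoin(16)=1+3=4, 1+mincoin(13)=1+3=4, 1+mincoin(10)=1+4=5, 1+mincoin(6)=1+3=4) = 4
mincoin(18) = min(1+mincoin(17)=1+4=5, 1+mincoin(14)=1+2=3, 1+mincoin(11)=1+1=2, 1+mincoin(7)=1+1=2) = 2
mincoin(19) = min(1+mincoin(18)=1+2=3, 1+mincoin(15)=1+2=3, 1+mincoin(12)=1+2=3, 1+mincoin(8)=1+2=3) = 3
mincoin(20) = min(1+mincoin(19)=1+3=4, 1+mincoin(16)=1+3=4, 1+mincoin(13)=1+3=4, 1+mincoin(9)=1+3=4) = 4
mincoin(21) = min(1+mincoin(20)=1+4=5, 1+mincoin(17)=1+4=5, 1+mincoin(14)=1+2=3, 1+mincoin(10)=1+4=5) = 3
mincoin(22) = min(1+mincoin(21)=1+3=4, 1+mincoin(18)=1+2=3, 1+mincoin(15)=1+2=3, 1+mincoin(11)=1+1=2) = 2

2


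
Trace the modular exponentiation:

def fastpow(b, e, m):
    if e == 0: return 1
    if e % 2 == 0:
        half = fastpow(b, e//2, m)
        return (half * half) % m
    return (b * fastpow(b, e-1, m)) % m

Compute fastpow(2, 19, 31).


fastpow(2, 19, 31): e is odd, compute fastpow(2, 18, 31)
  fastpow(2, 18, 31): e is even, compute fastpow(2, 9, 31)
    fastpow(2, 9, 31): e is odd, compute fastpow(2, 8, 31)
      fastpow(2, 8, 31): e is even, compute fastpow(2, 4, 31)
        fastpow(2, 4, 31): e is even, compute fastpow(2, 2, 31)
          fastpow(2, 2, 31): e is even, compute fastpow(2, 1, 31)
          fastpow(2, 1, 31): e is odd, compute fastpow(2, 0, 31)
          fastpow(2, 0, 31) = 1
          (2 * 1) % 31 = 2
          half=2, (2*2) % 31 = 4
        half=4, (4*4) % 31 = 16
      half=16, (16*16) % 31 = 8
    (2 * 8) % 31 = 16
  half=16, (16*16) % 31 = 8
(2 * 8) % 31 = 16

16


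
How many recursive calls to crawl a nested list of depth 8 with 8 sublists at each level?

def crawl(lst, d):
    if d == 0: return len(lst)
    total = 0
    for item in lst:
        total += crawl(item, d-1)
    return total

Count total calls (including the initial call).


At depth 0 (root): 1 call
At depth 1: each of 1 parents calls crawl on 8 children = 8 calls
At depth 2: each of 8 parents calls crawl on 8 children = 64 calls
At depth 3: each of 64 parents calls crawl on 8 children = 512 calls
At depth 4: each of 512 parents calls crawl on 8 children = 4096 calls
At depth 5: each of 4096 parents calls crawl on 8 children = 32768 calls
At depth 6: each of 32768 parents calls crawl on 8 children = 262144 calls
At depth 7: each of 262144 parents calls crawl on 8 children = 2097152 calls
At depth 8: each of 2097152 parents calls crawl on 8 children = 16777216 calls
Total: 1 + 8 + 64 + 512 + 4096 + 32768 + 262144 + 2097152 + 16777216 = 19173961

19173961


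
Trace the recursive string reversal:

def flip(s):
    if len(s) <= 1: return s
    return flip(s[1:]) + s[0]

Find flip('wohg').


flip('wohg') = flip('ohg') + 'w'
flip('ohg') = flip('hg') + 'o'
flip('hg') = flip('g') + 'h'
flip('g') = 'g'  (base case)
Concatenating: 'g' + 'h' + 'o' + 'w' = 'ghow'

ghow


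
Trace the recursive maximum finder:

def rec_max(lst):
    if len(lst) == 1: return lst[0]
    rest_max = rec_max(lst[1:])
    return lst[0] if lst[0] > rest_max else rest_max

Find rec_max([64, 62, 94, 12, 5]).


rec_max([64, 62, 94, 12, 5]): compare 64 with rec_max([62, 94, 12, 5])
rec_max([62, 94, 12, 5]): compare 62 with rec_max([94, 12, 5])
rec_max([94, 12, 5]): compare 94 with rec_max([12, 5])
rec_max([12, 5]): compare 12 with rec_max([5])
rec_max([5]) = 5  (base case)
Compare 12 with 5 -> 12
Compare 94 with 12 -> 94
Compare 62 with 94 -> 94
Compare 64 with 94 -> 94

94


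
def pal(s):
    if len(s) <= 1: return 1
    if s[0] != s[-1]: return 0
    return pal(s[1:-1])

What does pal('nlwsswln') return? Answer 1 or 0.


pal('nlwsswln'): s[0]='n' == s[-1]='n' -> check pal('lwsswl')
pal('lwsswl'): s[0]='l' == s[-1]='l' -> check pal('wssw')
pal('wssw'): s[0]='w' == s[-1]='w' -> check pal('ss')
pal('ss'): s[0]='s' == s[-1]='s' -> check pal('')
pal(''): len <= 1 -> return 1  (base case)
Result: 1 (palindrome)

1


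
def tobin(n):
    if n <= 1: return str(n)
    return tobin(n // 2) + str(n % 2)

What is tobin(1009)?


tobin(1009) = tobin(504) + '1'
tobin(504) = tobin(252) + '0'
tobin(252) = tobin(126) + '0'
tobin(126) = tobin(63) + '0'
tobin(63) = tobin(31) + '1'
tobin(31) = tobin(15) + '1'
tobin(15) = tobin(7) + '1'
tobin(7) = tobin(3) + '1'
tobin(3) = tobin(1) + '1'
tobin(1) = '1'  (base case)
Concatenating: '1' + '1' + '1' + '1' + '1' + '1' + '0' + '0' + '0' + '1' = '1111110001'

1111110001


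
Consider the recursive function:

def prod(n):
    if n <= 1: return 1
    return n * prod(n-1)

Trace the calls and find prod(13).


prod(13)
= 13 * prod(12)
= 13 * 12 * prod(11)
= 13 * 12 * 11 * prod(10)
= 13 * 12 * 11 * 10 * prod(9)
= 13 * 12 * 11 * 10 * 9 * prod(8)
= 13 * 12 * 11 * 10 * 9 * 8 * prod(7)
= 13 * 12 * 11 * 10 * 9 * 8 * 7 * prod(6)
= 13 * 12 * 11 * 10 * 9 * 8 * 7 * 6 * prod(5)
= 13 * 12 * 11 * 10 * 9 * 8 * 7 * 6 * 5 * prod(4)
= 13 * 12 * 11 * 10 * 9 * 8 * 7 * 6 * 5 * 4 * prod(3)
= 13 * 12 * 11 * 10 * 9 * 8 * 7 * 6 * 5 * 4 * 3 * prod(2)
= 13 * 12 * 11 * 10 * 9 * 8 * 7 * 6 * 5 * 4 * 3 * 2 * prod(1)
= 13 * 12 * 11 * 10 * 9 * 8 * 7 * 6 * 5 * 4 * 3 * 2 * 1
= 6227020800

6227020800


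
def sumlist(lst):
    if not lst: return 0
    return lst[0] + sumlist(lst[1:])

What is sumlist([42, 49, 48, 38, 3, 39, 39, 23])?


sumlist([42, 49, 48, 38, 3, 39, 39, 23]) = 42 + sumlist([49, 48, 38, 3, 39, 39, 23])
sumlist([49, 48, 38, 3, 39, 39, 23]) = 49 + sumlist([48, 38, 3, 39, 39, 23])
sumlist([48, 38, 3, 39, 39, 23]) = 48 + sumlist([38, 3, 39, 39, 23])
sumlist([38, 3, 39, 39, 23]) = 38 + sumlist([3, 39, 39, 23])
sumlist([3, 39, 39, 23]) = 3 + sumlist([39, 39, 23])
sumlist([39, 39, 23]) = 39 + sumlist([39, 23])
sumlist([39, 23]) = 39 + sumlist([23])
sumlist([23]) = 23 + sumlist([])
sumlist([]) = 0  (base case)
Total: 42 + 49 + 48 + 38 + 3 + 39 + 39 + 23 + 0 = 281

281


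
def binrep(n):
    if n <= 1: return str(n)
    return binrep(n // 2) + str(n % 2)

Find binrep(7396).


binrep(7396) = binrep(3698) + '0'
binrep(3698) = binrep(1849) + '0'
binrep(1849) = binrep(924) + '1'
binrep(924) = binrep(462) + '0'
binrep(462) = binrep(231) + '0'
binrep(231) = binrep(115) + '1'
binrep(115) = binrep(57) + '1'
binrep(57) = binrep(28) + '1'
binrep(28) = binrep(14) + '0'
binrep(14) = binrep(7) + '0'
binrep(7) = binrep(3) + '1'
binrep(3) = binrep(1) + '1'
binrep(1) = '1'  (base case)
Concatenating: '1' + '1' + '1' + '0' + '0' + '1' + '1' + '1' + '0' + '0' + '1' + '0' + '0' = '1110011100100'

1110011100100


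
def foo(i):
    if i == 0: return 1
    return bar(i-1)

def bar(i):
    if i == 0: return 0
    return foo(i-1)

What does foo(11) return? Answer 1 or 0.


foo(11) = bar(10)
bar(10) = foo(9)
foo(9) = bar(8)
bar(8) = foo(7)
foo(7) = bar(6)
bar(6) = foo(5)
foo(5) = bar(4)
bar(4) = foo(3)
foo(3) = bar(2)
bar(2) = foo(1)
foo(1) = bar(0)
bar(0) = 0  (base case)
Result: 0

0


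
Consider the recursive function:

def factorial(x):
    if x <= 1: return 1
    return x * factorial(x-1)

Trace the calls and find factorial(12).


factorial(12)
= 12 * factorial(11)
= 12 * 11 * factorial(10)
= 12 * 11 * 10 * factorial(9)
= 12 * 11 * 10 * 9 * factorial(8)
= 12 * 11 * 10 * 9 * 8 * factorial(7)
= 12 * 11 * 10 * 9 * 8 * 7 * factorial(6)
= 12 * 11 * 10 * 9 * 8 * 7 * 6 * factorial(5)
= 12 * 11 * 10 * 9 * 8 * 7 * 6 * 5 * factorial(4)
= 12 * 11 * 10 * 9 * 8 * 7 * 6 * 5 * 4 * factorial(3)
= 12 * 11 * 10 * 9 * 8 * 7 * 6 * 5 * 4 * 3 * factorial(2)
= 12 * 11 * 10 * 9 * 8 * 7 * 6 * 5 * 4 * 3 * 2 * factorial(1)
= 12 * 11 * 10 * 9 * 8 * 7 * 6 * 5 * 4 * 3 * 2 * 1
= 479001600

479001600


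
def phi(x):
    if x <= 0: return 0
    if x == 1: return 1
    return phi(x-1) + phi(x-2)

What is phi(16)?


Computing phi(16) bottom-up:
phi(0) = 0
phi(1) = 1
phi(2) = phi(1) + phi(0) = 1 + 0 = 1
phi(3) = phi(2) + phi(1) = 1 + 1 = 2
phi(4) = phi(3) + phi(2) = 2 + 1 = 3
phi(5) = phi(4) + phi(3) = 3 + 2 = 5
phi(6) = phi(5) + phi(4) = 5 + 3 = 8
phi(7) = phi(6) + phi(5) = 8 + 5 = 13
phi(8) = phi(7) + phi(6) = 13 + 8 = 21
phi(9) = phi(8) + phi(7) = 21 + 13 = 34
phi(10) = phi(9) + phi(8) = 34 + 21 = 55
phi(11) = phi(10) + phi(9) = 55 + 34 = 89
phi(12) = phi(11) + phi(10) = 89 + 55 = 144
phi(13) = phi(12) + phi(11) = 144 + 89 = 233
phi(14) = phi(13) + phi(12) = 233 + 144 = 377
phi(15) = phi(14) + phi(13) = 377 + 233 = 610
phi(16) = phi(15) + phi(14) = 610 + 377 = 987

987


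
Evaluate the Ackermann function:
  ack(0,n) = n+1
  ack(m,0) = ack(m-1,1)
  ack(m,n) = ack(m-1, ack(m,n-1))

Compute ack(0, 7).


ack(0, 7) = 8
Result: ack(0, 7) = 8

8


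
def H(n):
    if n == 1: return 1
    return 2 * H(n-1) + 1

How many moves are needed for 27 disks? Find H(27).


H(27) = 2 * H(26) + 1
H(26) = 2 * H(25) + 1
H(25) = 2 * H(24) + 1
H(24) = 2 * H(23) + 1
H(23) = 2 * H(22) + 1
H(22) = 2 * H(21) + 1
H(21) = 2 * H(20) + 1
H(20) = 2 * H(19) + 1
H(19) = 2 * H(18) + 1
H(18) = 2 * H(17) + 1
H(17) = 2 * H(16) + 1
H(16) = 2 * H(15) + 1
H(15) = 2 * H(14) + 1
H(14) = 2 * H(13) + 1
H(13) = 2 * H(12) + 1
H(12) = 2 * H(11) + 1
H(11) = 2 * H(10) + 1
H(10) = 2 * H(9) + 1
H(9) = 2 * H(8) + 1
H(8) = 2 * H(7) + 1
H(7) = 2 * H(6) + 1
H(6) = 2 * H(5) + 1
H(5) = 2 * H(4) + 1
H(4) = 2 * H(3) + 1
H(3) = 2 * H(2) + 1
H(2) = 2 * H(1) + 1
H(1) = 1  (base case)
H(2) = 2 * 1 + 1 = 3
H(3) = 2 * 3 + 1 = 7
H(4) = 2 * 7 + 1 = 15
H(5) = 2 * 15 + 1 = 31
H(6) = 2 * 31 + 1 = 63
H(7) = 2 * 63 + 1 = 127
H(8) = 2 * 127 + 1 = 255
H(9) = 2 * 255 + 1 = 511
H(10) = 2 * 511 + 1 = 1023
H(11) = 2 * 1023 + 1 = 2047
H(12) = 2 * 2047 + 1 = 4095
H(13) = 2 * 4095 + 1 = 8191
H(14) = 2 * 8191 + 1 = 16383
H(15) = 2 * 16383 + 1 = 32767
H(16) = 2 * 32767 + 1 = 65535
H(17) = 2 * 65535 + 1 = 131071
H(18) = 2 * 131071 + 1 = 262143
H(19) = 2 * 262143 + 1 = 524287
H(20) = 2 * 524287 + 1 = 1048575
H(21) = 2 * 1048575 + 1 = 2097151
H(22) = 2 * 2097151 + 1 = 4194303
H(23) = 2 * 4194303 + 1 = 8388607
H(24) = 2 * 8388607 + 1 = 16777215
H(25) = 2 * 16777215 + 1 = 33554431
H(26) = 2 * 33554431 + 1 = 67108863
H(27) = 2 * 67108863 + 1 = 134217727

134217727


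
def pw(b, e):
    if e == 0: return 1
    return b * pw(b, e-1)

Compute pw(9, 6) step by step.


pw(9, 6)
= 9 * pw(9, 5)
= 9 * 9 * pw(9, 4)
= 9 * 9 * 9 * pw(9, 3)
= 9 * 9 * 9 * 9 * pw(9, 2)
= 9 * 9 * 9 * 9 * 9 * pw(9, 1)
= 9 * 9 * 9 * 9 * 9 * 9 * pw(9, 0)
= 9 * 9 * 9 * 9 * 9 * 9 * 1
= 531441

531441


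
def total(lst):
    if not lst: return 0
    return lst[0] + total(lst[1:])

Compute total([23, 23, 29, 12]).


total([23, 23, 29, 12]) = 23 + total([23, 29, 12])
total([23, 29, 12]) = 23 + total([29, 12])
total([29, 12]) = 29 + total([12])
total([12]) = 12 + total([])
total([]) = 0  (base case)
Total: 23 + 23 + 29 + 12 + 0 = 87

87


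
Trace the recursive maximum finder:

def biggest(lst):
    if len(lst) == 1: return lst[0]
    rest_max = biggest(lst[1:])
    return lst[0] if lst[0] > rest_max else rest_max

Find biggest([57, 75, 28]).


biggest([57, 75, 28]): compare 57 with biggest([75, 28])
biggest([75, 28]): compare 75 with biggest([28])
biggest([28]) = 28  (base case)
Compare 75 with 28 -> 75
Compare 57 with 75 -> 75

75


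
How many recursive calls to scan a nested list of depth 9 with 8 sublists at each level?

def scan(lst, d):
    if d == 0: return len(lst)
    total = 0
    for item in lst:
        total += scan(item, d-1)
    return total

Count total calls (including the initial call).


At depth 0 (root): 1 call
At depth 1: each of 1 parents calls scan on 8 children = 8 calls
At depth 2: each of 8 parents calls scan on 8 children = 64 calls
At depth 3: each of 64 parents calls scan on 8 children = 512 calls
At depth 4: each of 512 parents calls scan on 8 children = 4096 calls
At depth 5: each of 4096 parents calls scan on 8 children = 32768 calls
At depth 6: each of 32768 parents calls scan on 8 children = 262144 calls
At depth 7: each of 262144 parents calls scan on 8 children = 2097152 calls
At depth 8: each of 2097152 parents calls scan on 8 children = 16777216 calls
At depth 9: each of 16777216 parents calls scan on 8 children = 134217728 calls
Total: 1 + 8 + 64 + 512 + 4096 + 32768 + 262144 + 2097152 + 16777216 + 134217728 = 153391689

153391689


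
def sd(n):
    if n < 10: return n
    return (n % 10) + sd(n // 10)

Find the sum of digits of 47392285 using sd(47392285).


sd(47392285) = 5 + sd(4739228)
sd(4739228) = 8 + sd(473922)
sd(473922) = 2 + sd(47392)
sd(47392) = 2 + sd(4739)
sd(4739) = 9 + sd(473)
sd(473) = 3 + sd(47)
sd(47) = 7 + sd(4)
sd(4) = 4  (base case)
Total: 5 + 8 + 2 + 2 + 9 + 3 + 7 + 4 = 40

40


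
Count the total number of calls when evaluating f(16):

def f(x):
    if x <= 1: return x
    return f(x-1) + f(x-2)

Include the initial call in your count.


Let C(n) = total calls for f(n)
C(0) = 1, C(1) = 1
C(2) = 1 + C(1) + C(0) = 1 + 1 + 1 = 3
C(3) = 1 + C(2) + C(1) = 1 + 3 + 1 = 5
C(4) = 1 + C(3) + C(2) = 1 + 5 + 3 = 9
C(5) = 1 + C(4) + C(3) = 1 + 9 + 5 = 15
C(6) = 1 + C(5) + C(4) = 1 + 15 + 9 = 25
C(7) = 1 + C(6) + C(5) = 1 + 25 + 15 = 41
C(8) = 1 + C(7) + C(6) = 1 + 41 + 25 = 67
C(9) = 1 + C(8) + C(7) = 1 + 67 + 41 = 109
C(10) = 1 + C(9) + C(8) = 1 + 109 + 67 = 177
C(11) = 1 + C(10) + C(9) = 1 + 177 + 109 = 287
C(12) = 1 + C(11) + C(10) = 1 + 287 + 177 = 465
C(13) = 1 + C(12) + C(11) = 1 + 465 + 287 = 753
C(14) = 1 + C(13) + C(12) = 1 + 753 + 465 = 1219
C(15) = 1 + C(14) + C(13) = 1 + 1219 + 753 = 1973
C(16) = 1 + C(15) + C(14) = 1 + 1973 + 1219 = 3193

3193
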